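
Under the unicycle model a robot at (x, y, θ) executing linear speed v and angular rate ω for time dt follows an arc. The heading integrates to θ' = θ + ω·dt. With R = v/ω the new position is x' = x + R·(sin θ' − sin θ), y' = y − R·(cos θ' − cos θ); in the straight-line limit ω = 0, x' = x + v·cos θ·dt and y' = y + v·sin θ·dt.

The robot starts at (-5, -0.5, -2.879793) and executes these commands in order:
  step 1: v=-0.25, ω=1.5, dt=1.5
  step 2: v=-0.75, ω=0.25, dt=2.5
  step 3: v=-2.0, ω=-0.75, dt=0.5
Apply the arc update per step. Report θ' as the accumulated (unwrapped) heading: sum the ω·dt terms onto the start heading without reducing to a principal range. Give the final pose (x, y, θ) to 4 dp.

step 1: θ'=-0.6298 (R=-0.1667) → pose (-4.9450, -0.2043, -0.6298)
step 2: θ'=-0.0048 (R=-3.0000) → pose (-6.6975, 0.3712, -0.0048)
step 3: θ'=-0.3798 (R=2.6667) → pose (-7.6734, 0.5612, -0.3798)

(-7.6734, 0.5612, -0.3798)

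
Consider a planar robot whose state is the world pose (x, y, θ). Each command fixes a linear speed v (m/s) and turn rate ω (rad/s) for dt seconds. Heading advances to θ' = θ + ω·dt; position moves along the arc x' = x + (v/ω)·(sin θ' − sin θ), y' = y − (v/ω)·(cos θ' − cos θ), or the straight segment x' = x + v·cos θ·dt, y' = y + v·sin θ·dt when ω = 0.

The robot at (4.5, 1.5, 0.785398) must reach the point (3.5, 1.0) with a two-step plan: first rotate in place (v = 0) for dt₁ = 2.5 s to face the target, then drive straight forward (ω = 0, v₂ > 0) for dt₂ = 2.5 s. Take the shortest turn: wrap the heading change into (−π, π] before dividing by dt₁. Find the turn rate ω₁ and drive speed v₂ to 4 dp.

heading to target = atan2(1−1.5, 3.5−4.5) = -2.6779
Δθ = wrap(-2.6779 − 0.7854) = 2.8198; ω₁ = Δθ/dt₁ = 1.1279
distance = √((3.5−4.5)² + (1−1.5)²) = 1.1180; v₂ = distance/dt₂ = 0.4472

ω₁ = 1.1279, v₂ = 0.4472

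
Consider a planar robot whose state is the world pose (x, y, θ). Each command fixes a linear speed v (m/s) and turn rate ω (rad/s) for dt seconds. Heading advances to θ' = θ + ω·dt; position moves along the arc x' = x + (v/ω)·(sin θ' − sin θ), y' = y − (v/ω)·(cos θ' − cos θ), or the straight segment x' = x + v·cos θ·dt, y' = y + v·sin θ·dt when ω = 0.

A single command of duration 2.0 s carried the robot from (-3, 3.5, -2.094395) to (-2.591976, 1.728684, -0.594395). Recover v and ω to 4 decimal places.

v = 1.0000, ω = 0.7500

Δθ = -0.594395 − -2.094395 = 1.500000
ω = Δθ/dt = 1.500000/2.0 = 0.7500
R = −Δy/(cos θ' − cos θ) = 1.3333
v = R·ω = 1.3333·0.7500 = 1.0000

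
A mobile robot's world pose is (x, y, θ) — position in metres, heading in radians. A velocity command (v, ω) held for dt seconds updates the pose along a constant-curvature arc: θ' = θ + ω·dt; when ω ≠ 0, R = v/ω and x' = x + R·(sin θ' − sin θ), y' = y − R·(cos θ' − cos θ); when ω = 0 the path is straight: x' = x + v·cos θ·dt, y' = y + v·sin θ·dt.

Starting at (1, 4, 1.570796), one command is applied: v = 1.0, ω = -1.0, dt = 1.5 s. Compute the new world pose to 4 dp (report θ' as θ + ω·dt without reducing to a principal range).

θ' = 1.5708 + -1.0·1.5 = 0.0708
R = v/ω = 1.0/-1.0 = -1.0000
x' = 1 + -1.0000·(sin 0.0708 − sin 1.5708) = 1.9293
y' = 4 − -1.0000·(cos 0.0708 − cos 1.5708) = 4.9975

(1.9293, 4.9975, 0.0708)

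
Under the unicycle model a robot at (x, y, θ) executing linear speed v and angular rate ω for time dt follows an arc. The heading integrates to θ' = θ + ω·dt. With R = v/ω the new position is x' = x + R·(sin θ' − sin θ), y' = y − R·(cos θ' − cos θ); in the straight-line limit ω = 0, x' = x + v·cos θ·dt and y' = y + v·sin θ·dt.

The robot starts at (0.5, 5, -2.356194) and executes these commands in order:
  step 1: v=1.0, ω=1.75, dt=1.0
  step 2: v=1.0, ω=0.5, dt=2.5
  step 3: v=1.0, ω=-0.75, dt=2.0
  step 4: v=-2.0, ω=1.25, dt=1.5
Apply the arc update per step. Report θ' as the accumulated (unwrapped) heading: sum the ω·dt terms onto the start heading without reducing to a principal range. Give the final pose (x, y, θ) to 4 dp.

step 1: θ'=-0.6062 (R=0.5714) → pose (0.5785, 4.1263, -0.6062)
step 2: θ'=0.6438 (R=2.0000) → pose (2.9185, 4.1703, 0.6438)
step 3: θ'=-0.8562 (R=-1.3333) → pose (4.7259, 3.9777, -0.8562)
step 4: θ'=1.0188 (R=-1.6000) → pose (2.1550, 3.7682, 1.0188)

(2.1550, 3.7682, 1.0188)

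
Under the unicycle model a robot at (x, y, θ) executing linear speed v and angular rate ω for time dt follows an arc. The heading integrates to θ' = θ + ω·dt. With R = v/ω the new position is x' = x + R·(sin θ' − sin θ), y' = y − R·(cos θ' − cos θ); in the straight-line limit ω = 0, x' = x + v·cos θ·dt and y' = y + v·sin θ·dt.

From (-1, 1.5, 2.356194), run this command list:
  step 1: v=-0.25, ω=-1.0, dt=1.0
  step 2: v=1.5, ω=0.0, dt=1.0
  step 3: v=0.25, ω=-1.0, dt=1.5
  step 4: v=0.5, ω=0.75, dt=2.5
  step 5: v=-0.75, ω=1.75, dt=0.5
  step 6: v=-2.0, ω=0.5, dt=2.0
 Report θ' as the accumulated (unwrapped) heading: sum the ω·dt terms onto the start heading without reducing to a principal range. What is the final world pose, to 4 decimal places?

step 1: θ'=1.3562 (R=0.2500) → pose (-0.9325, 1.2700, 1.3562)
step 2: θ'=1.3562 (straight) → pose (-0.6131, 2.7356, 1.3562)
step 3: θ'=-0.1438 (R=-0.2500) → pose (-0.3330, 2.9298, -0.1438)
step 4: θ'=1.7312 (R=0.6667) → pose (0.4207, 3.6960, 1.7312)
step 5: θ'=2.6062 (R=-0.4286) → pose (0.6251, 3.3959, 2.6062)
step 6: θ'=3.6062 (R=-4.0000) → pose (4.4581, 3.2601, 3.6062)

(4.4581, 3.2601, 3.6062)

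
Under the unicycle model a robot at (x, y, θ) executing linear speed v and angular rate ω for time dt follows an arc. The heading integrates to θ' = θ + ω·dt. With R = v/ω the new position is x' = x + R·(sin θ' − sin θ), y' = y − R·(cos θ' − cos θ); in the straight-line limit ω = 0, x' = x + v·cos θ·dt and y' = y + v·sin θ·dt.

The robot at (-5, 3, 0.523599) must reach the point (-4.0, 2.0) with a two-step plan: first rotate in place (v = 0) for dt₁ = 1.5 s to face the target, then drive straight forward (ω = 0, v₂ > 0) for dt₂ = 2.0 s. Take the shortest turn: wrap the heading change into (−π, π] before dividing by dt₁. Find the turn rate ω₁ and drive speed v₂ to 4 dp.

ω₁ = -0.8727, v₂ = 0.7071

heading to target = atan2(2−3, -4−-5) = -0.7854
Δθ = wrap(-0.7854 − 0.5236) = -1.3090; ω₁ = Δθ/dt₁ = -0.8727
distance = √((-4−-5)² + (2−3)²) = 1.4142; v₂ = distance/dt₂ = 0.7071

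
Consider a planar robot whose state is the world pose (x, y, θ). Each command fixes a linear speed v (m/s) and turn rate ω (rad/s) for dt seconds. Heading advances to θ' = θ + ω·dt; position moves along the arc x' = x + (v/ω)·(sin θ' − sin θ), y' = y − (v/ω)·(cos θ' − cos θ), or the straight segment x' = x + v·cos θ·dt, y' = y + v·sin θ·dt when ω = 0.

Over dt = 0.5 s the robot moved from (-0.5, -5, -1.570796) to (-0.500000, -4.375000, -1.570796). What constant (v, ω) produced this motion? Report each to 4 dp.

v = -1.2500, ω = 0.0000

Δθ = -1.570796 − -1.570796 = 0.000000
ω = Δθ/dt = 0.000000/0.5 = 0.0000
ω = 0 → v = (Δx·cos θ + Δy·sin θ)/dt = -1.2500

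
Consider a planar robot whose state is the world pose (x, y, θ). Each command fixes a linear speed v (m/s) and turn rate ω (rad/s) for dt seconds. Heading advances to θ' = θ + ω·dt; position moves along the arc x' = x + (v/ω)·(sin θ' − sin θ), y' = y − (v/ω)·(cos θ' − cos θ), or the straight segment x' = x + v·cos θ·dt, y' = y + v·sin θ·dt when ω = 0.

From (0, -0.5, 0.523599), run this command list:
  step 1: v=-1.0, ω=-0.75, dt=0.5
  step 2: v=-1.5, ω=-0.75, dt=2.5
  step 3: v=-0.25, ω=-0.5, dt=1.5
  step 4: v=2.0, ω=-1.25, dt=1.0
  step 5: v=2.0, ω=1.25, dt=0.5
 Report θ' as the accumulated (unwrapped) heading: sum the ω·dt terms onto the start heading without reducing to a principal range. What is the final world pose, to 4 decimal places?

step 1: θ'=0.1486 (R=1.3333) → pose (-0.4693, -0.6639, 0.1486)
step 2: θ'=-1.7264 (R=2.0000) → pose (-2.7412, 1.6240, -1.7264)
step 3: θ'=-2.4764 (R=0.5000) → pose (-2.5559, 1.9399, -2.4764)
step 4: θ'=-3.7264 (R=-1.6000) → pose (-4.4266, 1.8647, -3.7264)
step 5: θ'=-3.1014 (R=1.6000) → pose (-5.3742, 2.1293, -3.1014)

(-5.3742, 2.1293, -3.1014)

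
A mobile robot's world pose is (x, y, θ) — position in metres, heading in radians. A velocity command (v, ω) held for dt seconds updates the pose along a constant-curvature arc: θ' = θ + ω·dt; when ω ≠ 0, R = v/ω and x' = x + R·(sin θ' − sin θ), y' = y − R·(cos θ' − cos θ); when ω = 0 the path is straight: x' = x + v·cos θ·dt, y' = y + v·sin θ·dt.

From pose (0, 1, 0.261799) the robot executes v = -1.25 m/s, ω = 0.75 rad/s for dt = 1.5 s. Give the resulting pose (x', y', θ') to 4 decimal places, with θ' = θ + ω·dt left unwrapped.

(-1.2072, -0.3049, 1.3868)

θ' = 0.2618 + 0.75·1.5 = 1.3868
R = v/ω = -1.25/0.75 = -1.6667
x' = 0 + -1.6667·(sin 1.3868 − sin 0.2618) = -1.2072
y' = 1 − -1.6667·(cos 1.3868 − cos 0.2618) = -0.3049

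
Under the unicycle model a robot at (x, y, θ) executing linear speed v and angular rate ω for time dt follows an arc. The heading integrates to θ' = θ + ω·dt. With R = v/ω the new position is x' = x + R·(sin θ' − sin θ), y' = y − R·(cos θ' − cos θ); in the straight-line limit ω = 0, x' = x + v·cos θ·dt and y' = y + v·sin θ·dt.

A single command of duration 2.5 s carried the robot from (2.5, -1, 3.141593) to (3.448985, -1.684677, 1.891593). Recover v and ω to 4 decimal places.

Δθ = 1.891593 − 3.141593 = -1.250000
ω = Δθ/dt = -1.250000/2.5 = -0.5000
R = Δx/(sin θ' − sin θ) = 1.0000
v = R·ω = 1.0000·-0.5000 = -0.5000

v = -0.5000, ω = -0.5000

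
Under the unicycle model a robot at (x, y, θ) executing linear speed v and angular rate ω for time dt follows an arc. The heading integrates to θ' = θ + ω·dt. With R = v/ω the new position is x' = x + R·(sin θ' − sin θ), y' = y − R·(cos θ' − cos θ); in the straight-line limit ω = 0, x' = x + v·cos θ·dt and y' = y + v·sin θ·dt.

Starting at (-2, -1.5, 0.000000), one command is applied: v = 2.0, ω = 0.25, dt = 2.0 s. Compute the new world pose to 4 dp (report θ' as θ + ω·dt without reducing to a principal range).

(1.8354, -0.5207, 0.5000)

θ' = 0.0000 + 0.25·2.0 = 0.5000
R = v/ω = 2.0/0.25 = 8.0000
x' = -2 + 8.0000·(sin 0.5000 − sin 0.0000) = 1.8354
y' = -1.5 − 8.0000·(cos 0.5000 − cos 0.0000) = -0.5207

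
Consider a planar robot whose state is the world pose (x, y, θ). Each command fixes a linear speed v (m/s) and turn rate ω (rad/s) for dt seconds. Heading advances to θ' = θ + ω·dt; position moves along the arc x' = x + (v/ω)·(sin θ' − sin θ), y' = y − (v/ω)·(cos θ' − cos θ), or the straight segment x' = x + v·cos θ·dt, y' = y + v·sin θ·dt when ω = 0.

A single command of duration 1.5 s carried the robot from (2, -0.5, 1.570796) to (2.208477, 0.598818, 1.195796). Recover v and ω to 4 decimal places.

Δθ = 1.195796 − 1.570796 = -0.375000
ω = Δθ/dt = -0.375000/1.5 = -0.2500
R = −Δy/(cos θ' − cos θ) = -3.0000
v = R·ω = -3.0000·-0.2500 = 0.7500

v = 0.7500, ω = -0.2500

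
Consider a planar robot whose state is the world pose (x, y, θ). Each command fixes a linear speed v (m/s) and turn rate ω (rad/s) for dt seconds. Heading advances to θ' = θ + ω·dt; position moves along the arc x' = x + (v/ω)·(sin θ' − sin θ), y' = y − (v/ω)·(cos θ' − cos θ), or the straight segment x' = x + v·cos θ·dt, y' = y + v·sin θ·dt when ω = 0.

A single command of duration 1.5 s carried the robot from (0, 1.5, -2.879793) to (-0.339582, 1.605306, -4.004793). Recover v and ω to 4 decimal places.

v = 0.2500, ω = -0.7500

Δθ = -4.004793 − -2.879793 = -1.125000
ω = Δθ/dt = -1.125000/1.5 = -0.7500
R = Δx/(sin θ' − sin θ) = -0.3333
v = R·ω = -0.3333·-0.7500 = 0.2500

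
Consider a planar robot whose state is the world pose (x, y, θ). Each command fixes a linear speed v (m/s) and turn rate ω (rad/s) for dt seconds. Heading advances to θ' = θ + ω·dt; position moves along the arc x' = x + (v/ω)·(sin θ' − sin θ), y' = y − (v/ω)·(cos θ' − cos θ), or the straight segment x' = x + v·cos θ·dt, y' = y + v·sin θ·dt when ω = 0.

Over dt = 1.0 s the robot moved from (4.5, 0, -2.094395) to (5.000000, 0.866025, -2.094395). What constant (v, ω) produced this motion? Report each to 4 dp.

Δθ = -2.094395 − -2.094395 = 0.000000
ω = Δθ/dt = 0.000000/1.0 = 0.0000
ω = 0 → v = (Δx·cos θ + Δy·sin θ)/dt = -1.0000

v = -1.0000, ω = 0.0000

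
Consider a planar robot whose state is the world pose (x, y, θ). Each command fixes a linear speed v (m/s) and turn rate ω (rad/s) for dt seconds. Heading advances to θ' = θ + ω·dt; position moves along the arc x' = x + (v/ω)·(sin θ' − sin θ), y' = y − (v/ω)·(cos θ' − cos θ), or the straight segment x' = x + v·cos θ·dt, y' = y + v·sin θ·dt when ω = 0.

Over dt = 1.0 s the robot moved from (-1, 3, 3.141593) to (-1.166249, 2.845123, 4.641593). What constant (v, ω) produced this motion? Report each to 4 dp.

v = 0.2500, ω = 1.5000

Δθ = 4.641593 − 3.141593 = 1.500000
ω = Δθ/dt = 1.500000/1.0 = 1.5000
R = Δx/(sin θ' − sin θ) = 0.1667
v = R·ω = 0.1667·1.5000 = 0.2500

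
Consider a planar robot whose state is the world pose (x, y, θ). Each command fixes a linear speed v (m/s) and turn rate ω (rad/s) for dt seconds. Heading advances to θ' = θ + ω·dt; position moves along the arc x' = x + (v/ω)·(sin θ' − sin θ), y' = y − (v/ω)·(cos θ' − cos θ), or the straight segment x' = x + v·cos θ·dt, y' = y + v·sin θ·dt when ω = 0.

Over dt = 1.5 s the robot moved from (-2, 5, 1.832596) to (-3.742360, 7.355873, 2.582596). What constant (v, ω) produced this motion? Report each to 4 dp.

v = 2.0000, ω = 0.5000

Δθ = 2.582596 − 1.832596 = 0.750000
ω = Δθ/dt = 0.750000/1.5 = 0.5000
R = −Δy/(cos θ' − cos θ) = 4.0000
v = R·ω = 4.0000·0.5000 = 2.0000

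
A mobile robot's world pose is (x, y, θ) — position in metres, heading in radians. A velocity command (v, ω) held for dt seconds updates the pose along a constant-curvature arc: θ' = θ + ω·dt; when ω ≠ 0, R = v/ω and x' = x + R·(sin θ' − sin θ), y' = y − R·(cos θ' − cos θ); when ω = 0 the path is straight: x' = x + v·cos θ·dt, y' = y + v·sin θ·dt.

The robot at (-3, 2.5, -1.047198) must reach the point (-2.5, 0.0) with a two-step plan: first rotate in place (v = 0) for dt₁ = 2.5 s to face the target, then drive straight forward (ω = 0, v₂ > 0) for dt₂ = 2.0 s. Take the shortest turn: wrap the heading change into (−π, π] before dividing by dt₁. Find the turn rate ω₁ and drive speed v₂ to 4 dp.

ω₁ = -0.1305, v₂ = 1.2748

heading to target = atan2(0−2.5, -2.5−-3) = -1.3734
Δθ = wrap(-1.3734 − -1.0472) = -0.3262; ω₁ = Δθ/dt₁ = -0.1305
distance = √((-2.5−-3)² + (0−2.5)²) = 2.5495; v₂ = distance/dt₂ = 1.2748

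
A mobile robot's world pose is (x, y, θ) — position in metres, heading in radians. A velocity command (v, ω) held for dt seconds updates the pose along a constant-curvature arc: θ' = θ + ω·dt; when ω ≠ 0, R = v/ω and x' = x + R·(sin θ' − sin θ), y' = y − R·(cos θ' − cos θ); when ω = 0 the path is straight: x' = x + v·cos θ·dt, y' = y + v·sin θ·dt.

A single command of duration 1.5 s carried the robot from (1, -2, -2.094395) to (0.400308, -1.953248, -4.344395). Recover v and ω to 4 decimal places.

Δθ = -4.344395 − -2.094395 = -2.250000
ω = Δθ/dt = -2.250000/1.5 = -1.5000
R = Δx/(sin θ' − sin θ) = -0.3333
v = R·ω = -0.3333·-1.5000 = 0.5000

v = 0.5000, ω = -1.5000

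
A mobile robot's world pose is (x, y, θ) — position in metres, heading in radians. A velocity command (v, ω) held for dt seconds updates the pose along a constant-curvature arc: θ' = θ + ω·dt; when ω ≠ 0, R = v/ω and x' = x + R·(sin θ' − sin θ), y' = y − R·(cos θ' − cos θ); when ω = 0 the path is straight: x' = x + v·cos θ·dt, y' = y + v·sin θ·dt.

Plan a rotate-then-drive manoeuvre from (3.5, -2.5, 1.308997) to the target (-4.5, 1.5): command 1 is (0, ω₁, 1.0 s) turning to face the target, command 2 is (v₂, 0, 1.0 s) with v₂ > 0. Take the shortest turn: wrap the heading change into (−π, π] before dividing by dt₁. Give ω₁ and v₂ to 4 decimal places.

ω₁ = 1.3689, v₂ = 8.9443

heading to target = atan2(1.5−-2.5, -4.5−3.5) = 2.6779
Δθ = wrap(2.6779 − 1.3090) = 1.3689; ω₁ = Δθ/dt₁ = 1.3689
distance = √((-4.5−3.5)² + (1.5−-2.5)²) = 8.9443; v₂ = distance/dt₂ = 8.9443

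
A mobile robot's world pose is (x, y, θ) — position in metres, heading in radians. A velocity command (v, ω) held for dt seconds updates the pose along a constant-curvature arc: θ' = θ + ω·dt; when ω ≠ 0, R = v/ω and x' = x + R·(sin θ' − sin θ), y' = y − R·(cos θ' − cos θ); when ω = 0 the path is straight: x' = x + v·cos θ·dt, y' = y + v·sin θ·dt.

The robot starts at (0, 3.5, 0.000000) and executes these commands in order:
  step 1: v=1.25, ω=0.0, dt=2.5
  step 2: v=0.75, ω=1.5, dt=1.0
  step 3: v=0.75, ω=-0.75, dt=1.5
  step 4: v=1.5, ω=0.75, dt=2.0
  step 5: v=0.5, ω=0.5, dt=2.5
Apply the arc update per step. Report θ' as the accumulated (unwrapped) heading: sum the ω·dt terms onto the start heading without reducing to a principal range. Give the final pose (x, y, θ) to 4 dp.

step 1: θ'=0.0000 (straight) → pose (3.1250, 3.5000, 0.0000)
step 2: θ'=1.5000 (R=0.5000) → pose (3.6237, 3.9646, 1.5000)
step 3: θ'=0.3750 (R=-1.0000) → pose (4.2550, 4.8244, 0.3750)
step 4: θ'=1.8750 (R=2.0000) → pose (5.4306, 7.2845, 1.8750)
step 5: θ'=3.1250 (R=1.0000) → pose (4.4931, 7.9848, 3.1250)

(4.4931, 7.9848, 3.1250)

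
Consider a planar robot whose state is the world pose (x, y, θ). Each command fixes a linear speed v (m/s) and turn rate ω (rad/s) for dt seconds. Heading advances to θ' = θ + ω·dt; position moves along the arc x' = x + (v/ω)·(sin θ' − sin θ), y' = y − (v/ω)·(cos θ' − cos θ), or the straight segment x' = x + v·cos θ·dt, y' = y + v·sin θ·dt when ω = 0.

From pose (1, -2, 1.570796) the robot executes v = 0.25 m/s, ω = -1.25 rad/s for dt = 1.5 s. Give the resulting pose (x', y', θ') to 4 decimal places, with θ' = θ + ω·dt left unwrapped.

(1.2599, -1.8092, -0.3042)

θ' = 1.5708 + -1.25·1.5 = -0.3042
R = v/ω = 0.25/-1.25 = -0.2000
x' = 1 + -0.2000·(sin -0.3042 − sin 1.5708) = 1.2599
y' = -2 − -0.2000·(cos -0.3042 − cos 1.5708) = -1.8092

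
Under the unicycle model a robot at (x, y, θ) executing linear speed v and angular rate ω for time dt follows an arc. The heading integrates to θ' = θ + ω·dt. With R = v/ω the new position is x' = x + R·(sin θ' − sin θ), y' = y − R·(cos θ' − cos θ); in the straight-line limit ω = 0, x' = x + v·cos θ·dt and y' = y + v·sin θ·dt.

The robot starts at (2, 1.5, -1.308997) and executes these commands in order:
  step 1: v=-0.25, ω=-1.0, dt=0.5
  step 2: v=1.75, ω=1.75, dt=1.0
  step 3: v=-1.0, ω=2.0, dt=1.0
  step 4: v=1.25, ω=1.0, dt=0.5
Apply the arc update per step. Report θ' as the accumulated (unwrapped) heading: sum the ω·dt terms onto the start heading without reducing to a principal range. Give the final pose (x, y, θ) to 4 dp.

step 1: θ'=-1.8090 (R=0.2500) → pose (1.9985, 1.6237, -1.8090)
step 2: θ'=-0.0590 (R=1.0000) → pose (2.9113, 0.3895, -0.0590)
step 3: θ'=1.9410 (R=-0.5000) → pose (2.4157, -0.2906, 1.9410)
step 4: θ'=2.4410 (R=1.2500) → pose (2.0563, 0.2128, 2.4410)

(2.0563, 0.2128, 2.4410)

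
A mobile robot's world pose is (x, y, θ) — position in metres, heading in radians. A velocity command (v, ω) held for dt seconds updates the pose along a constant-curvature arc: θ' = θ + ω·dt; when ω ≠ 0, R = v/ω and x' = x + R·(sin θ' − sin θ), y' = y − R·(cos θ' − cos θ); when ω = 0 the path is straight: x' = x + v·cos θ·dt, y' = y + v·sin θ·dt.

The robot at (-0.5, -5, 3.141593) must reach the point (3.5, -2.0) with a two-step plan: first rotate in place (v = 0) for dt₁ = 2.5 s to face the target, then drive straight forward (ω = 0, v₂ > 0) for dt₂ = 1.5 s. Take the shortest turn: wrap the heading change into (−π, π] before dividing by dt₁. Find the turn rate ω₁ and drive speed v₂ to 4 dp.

heading to target = atan2(-2−-5, 3.5−-0.5) = 0.6435
Δθ = wrap(0.6435 − 3.1416) = -2.4981; ω₁ = Δθ/dt₁ = -0.9992
distance = √((3.5−-0.5)² + (-2−-5)²) = 5.0000; v₂ = distance/dt₂ = 3.3333

ω₁ = -0.9992, v₂ = 3.3333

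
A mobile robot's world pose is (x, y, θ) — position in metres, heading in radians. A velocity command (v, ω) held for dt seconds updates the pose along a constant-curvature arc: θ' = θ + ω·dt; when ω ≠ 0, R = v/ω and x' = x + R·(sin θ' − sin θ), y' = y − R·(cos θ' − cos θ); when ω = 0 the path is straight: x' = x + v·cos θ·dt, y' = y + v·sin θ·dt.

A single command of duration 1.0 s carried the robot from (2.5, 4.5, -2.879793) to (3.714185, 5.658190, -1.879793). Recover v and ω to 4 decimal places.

v = -1.7500, ω = 1.0000

Δθ = -1.879793 − -2.879793 = 1.000000
ω = Δθ/dt = 1.000000/1.0 = 1.0000
R = Δx/(sin θ' − sin θ) = -1.7500
v = R·ω = -1.7500·1.0000 = -1.7500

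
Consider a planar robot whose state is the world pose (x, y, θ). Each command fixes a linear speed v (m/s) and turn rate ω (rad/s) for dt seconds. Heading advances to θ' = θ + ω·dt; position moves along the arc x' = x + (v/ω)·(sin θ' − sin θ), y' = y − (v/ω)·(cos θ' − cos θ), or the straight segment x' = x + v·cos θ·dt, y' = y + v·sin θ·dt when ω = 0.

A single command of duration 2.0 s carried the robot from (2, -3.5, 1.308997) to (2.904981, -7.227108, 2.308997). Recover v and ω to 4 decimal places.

Δθ = 2.308997 − 1.308997 = 1.000000
ω = Δθ/dt = 1.000000/2.0 = 0.5000
R = −Δy/(cos θ' − cos θ) = -4.0000
v = R·ω = -4.0000·0.5000 = -2.0000

v = -2.0000, ω = 0.5000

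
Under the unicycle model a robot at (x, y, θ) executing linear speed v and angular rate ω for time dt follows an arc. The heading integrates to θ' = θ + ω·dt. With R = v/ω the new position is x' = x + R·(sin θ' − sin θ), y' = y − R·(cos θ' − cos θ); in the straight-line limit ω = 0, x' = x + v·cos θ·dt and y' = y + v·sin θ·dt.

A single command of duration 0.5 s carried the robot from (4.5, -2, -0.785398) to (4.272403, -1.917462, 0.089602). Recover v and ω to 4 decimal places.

Δθ = 0.089602 − -0.785398 = 0.875000
ω = Δθ/dt = 0.875000/0.5 = 1.7500
R = Δx/(sin θ' − sin θ) = -0.2857
v = R·ω = -0.2857·1.7500 = -0.5000

v = -0.5000, ω = 1.7500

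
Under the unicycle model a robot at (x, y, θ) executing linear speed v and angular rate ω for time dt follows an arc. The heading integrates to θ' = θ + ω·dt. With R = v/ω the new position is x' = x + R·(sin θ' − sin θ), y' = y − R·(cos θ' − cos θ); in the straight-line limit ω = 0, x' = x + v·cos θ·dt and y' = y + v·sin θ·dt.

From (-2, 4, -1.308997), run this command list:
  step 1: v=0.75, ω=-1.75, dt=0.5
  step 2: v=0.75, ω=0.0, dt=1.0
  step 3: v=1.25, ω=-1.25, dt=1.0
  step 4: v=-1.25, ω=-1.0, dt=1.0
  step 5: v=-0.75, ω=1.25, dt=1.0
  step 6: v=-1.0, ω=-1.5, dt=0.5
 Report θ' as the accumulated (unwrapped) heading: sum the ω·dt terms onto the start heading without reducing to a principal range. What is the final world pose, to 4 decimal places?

step 1: θ'=-2.1840 (R=-0.4286) → pose (-2.0635, 3.6424, -2.1840)
step 2: θ'=-2.1840 (straight) → pose (-2.4951, 3.0291, -2.1840)
step 3: θ'=-3.4340 (R=-1.0000) → pose (-3.6012, 2.6470, -3.4340)
step 4: θ'=-4.4340 (R=1.2500) → pose (-2.7596, 1.7936, -4.4340)
step 5: θ'=-3.1840 (R=-0.6000) → pose (-2.2081, 1.3590, -3.1840)
step 6: θ'=-3.9340 (R=0.6667) → pose (-1.7617, 1.1610, -3.9340)

(-1.7617, 1.1610, -3.9340)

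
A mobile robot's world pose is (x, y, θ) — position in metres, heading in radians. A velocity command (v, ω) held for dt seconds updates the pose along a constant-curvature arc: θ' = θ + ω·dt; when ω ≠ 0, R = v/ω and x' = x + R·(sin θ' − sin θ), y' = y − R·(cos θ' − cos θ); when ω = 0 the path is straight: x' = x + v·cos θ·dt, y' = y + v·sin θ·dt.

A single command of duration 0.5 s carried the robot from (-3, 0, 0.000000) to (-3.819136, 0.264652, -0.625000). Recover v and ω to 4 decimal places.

v = -1.7500, ω = -1.2500

Δθ = -0.625000 − 0.000000 = -0.625000
ω = Δθ/dt = -0.625000/0.5 = -1.2500
R = Δx/(sin θ' − sin θ) = 1.4000
v = R·ω = 1.4000·-1.2500 = -1.7500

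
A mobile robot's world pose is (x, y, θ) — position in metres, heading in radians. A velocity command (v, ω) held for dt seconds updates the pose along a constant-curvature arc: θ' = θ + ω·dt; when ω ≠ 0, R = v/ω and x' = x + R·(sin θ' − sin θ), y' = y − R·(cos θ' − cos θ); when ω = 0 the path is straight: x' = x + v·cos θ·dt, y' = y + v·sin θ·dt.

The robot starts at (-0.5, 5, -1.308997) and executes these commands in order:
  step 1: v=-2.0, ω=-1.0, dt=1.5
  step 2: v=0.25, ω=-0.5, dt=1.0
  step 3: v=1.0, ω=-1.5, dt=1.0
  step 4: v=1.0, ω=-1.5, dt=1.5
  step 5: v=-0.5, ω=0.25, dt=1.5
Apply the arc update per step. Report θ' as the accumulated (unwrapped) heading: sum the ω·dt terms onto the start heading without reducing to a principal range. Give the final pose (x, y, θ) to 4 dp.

(0.4900, 8.9347, -6.6840)

step 1: θ'=-2.8090 (R=2.0000) → pose (0.7789, 7.4080, -2.8090)
step 2: θ'=-3.3090 (R=-0.5000) → pose (0.5323, 7.3876, -3.3090)
step 3: θ'=-4.8090 (R=-0.6667) → pose (-0.0202, 8.1093, -4.8090)
step 4: θ'=-7.0590 (R=-0.6667) → pose (1.1102, 8.5209, -7.0590)
step 5: θ'=-6.6840 (R=-2.0000) → pose (0.4900, 8.9347, -6.6840)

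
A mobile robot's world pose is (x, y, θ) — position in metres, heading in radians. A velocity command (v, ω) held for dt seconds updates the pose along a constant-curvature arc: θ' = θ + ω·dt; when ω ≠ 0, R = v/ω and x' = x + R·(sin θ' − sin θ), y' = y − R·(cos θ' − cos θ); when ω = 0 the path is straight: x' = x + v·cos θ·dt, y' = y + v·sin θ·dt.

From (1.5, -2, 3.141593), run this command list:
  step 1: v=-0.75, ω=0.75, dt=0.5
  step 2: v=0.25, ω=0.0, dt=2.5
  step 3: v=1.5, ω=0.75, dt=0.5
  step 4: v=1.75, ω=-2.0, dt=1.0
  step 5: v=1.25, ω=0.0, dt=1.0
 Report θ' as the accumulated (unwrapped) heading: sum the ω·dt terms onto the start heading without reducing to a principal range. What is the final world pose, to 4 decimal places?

(-1.1670, -1.0065, 1.8916)

step 1: θ'=3.5166 (R=-1.0000) → pose (1.8663, -1.9305, 3.5166)
step 2: θ'=3.5166 (straight) → pose (1.2847, -2.1594, 3.5166)
step 3: θ'=3.8916 (R=2.0000) → pose (0.6540, -2.5571, 3.8916)
step 4: θ'=1.8916 (R=-0.8750) → pose (-0.7728, -2.1927, 1.8916)
step 5: θ'=1.8916 (straight) → pose (-1.1670, -1.0065, 1.8916)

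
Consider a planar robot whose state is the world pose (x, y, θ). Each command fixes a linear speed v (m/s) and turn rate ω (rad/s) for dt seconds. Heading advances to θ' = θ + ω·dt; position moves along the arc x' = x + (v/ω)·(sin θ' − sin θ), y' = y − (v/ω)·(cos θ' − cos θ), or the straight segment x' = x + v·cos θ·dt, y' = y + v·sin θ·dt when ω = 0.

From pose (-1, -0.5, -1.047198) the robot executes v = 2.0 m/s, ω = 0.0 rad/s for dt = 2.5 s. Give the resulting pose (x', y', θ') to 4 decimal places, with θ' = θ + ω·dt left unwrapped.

θ' = -1.0472 + 0.0·2.5 = -1.0472
ω = 0 → straight: x' = -1 + 2.0·cos(-1.0472)·2.5 = 1.5000
y' = -0.5 + 2.0·sin(-1.0472)·2.5 = -4.8301

(1.5000, -4.8301, -1.0472)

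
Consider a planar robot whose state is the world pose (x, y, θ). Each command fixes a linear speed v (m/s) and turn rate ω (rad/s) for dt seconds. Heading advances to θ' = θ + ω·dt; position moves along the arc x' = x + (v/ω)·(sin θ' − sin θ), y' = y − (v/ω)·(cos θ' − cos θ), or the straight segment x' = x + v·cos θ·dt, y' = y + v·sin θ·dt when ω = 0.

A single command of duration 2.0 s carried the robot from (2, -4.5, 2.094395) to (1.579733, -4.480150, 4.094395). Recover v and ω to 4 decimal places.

Δθ = 4.094395 − 2.094395 = 2.000000
ω = Δθ/dt = 2.000000/2.0 = 1.0000
R = Δx/(sin θ' − sin θ) = 0.2500
v = R·ω = 0.2500·1.0000 = 0.2500

v = 0.2500, ω = 1.0000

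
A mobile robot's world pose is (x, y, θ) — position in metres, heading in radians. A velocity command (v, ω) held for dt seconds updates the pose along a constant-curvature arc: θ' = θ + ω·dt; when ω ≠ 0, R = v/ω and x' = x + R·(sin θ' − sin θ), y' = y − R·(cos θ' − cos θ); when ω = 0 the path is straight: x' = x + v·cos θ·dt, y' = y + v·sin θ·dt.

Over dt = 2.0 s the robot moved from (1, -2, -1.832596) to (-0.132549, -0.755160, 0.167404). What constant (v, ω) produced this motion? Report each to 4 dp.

Δθ = 0.167404 − -1.832596 = 2.000000
ω = Δθ/dt = 2.000000/2.0 = 1.0000
R = −Δy/(cos θ' − cos θ) = -1.0000
v = R·ω = -1.0000·1.0000 = -1.0000

v = -1.0000, ω = 1.0000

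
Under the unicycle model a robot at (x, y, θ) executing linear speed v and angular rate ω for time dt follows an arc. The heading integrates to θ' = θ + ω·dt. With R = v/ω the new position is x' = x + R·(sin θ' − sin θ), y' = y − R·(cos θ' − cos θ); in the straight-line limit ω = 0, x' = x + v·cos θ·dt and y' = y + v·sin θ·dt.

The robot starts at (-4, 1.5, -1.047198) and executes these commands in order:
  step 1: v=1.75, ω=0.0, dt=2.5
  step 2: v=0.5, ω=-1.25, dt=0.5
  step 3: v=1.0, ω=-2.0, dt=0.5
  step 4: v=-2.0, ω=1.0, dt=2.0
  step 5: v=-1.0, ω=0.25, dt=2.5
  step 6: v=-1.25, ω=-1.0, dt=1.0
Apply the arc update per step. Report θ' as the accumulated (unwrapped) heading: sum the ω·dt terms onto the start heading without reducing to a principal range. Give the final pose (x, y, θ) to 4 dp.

step 1: θ'=-1.0472 (straight) → pose (-1.8125, -2.2889, -1.0472)
step 2: θ'=-1.6722 (R=-0.4000) → pose (-1.7610, -2.5294, -1.6722)
step 3: θ'=-2.6722 (R=-0.5000) → pose (-2.0322, -2.9247, -2.6722)
step 4: θ'=-0.6722 (R=-2.0000) → pose (-1.6915, 0.4239, -0.6722)
step 5: θ'=-0.0472 (R=-4.0000) → pose (-3.9936, 1.2897, -0.0472)
step 6: θ'=-1.0472 (R=1.2500) → pose (-5.0172, 1.9133, -1.0472)

(-5.0172, 1.9133, -1.0472)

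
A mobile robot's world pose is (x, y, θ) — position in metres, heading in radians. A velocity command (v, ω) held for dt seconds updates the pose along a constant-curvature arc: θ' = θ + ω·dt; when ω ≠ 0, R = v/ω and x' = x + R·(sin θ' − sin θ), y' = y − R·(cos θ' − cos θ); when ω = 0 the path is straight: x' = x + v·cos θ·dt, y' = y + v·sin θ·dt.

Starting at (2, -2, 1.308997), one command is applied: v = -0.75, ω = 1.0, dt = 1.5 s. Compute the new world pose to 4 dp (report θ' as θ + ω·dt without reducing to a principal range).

(2.4796, -2.9030, 2.8090)

θ' = 1.3090 + 1.0·1.5 = 2.8090
R = v/ω = -0.75/1.0 = -0.7500
x' = 2 + -0.7500·(sin 2.8090 − sin 1.3090) = 2.4796
y' = -2 − -0.7500·(cos 2.8090 − cos 1.3090) = -2.9030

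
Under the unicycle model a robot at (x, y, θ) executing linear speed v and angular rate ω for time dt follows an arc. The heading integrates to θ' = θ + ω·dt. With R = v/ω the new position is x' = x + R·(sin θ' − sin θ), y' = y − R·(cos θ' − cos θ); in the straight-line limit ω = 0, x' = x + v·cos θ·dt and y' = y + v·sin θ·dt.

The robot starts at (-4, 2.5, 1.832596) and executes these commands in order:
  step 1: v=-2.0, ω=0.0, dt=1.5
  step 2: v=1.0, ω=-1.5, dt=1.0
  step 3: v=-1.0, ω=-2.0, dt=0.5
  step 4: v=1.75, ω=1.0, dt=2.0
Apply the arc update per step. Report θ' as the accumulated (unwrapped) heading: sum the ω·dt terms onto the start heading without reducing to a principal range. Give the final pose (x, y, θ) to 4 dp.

(-0.4862, 1.4464, 1.3326)

step 1: θ'=1.8326 (straight) → pose (-3.2235, -0.3978, 1.8326)
step 2: θ'=0.3326 (R=-0.6667) → pose (-2.7973, 0.4049, 0.3326)
step 3: θ'=-0.6674 (R=0.5000) → pose (-3.2700, 0.4848, -0.6674)
step 4: θ'=1.3326 (R=1.7500) → pose (-0.4862, 1.4464, 1.3326)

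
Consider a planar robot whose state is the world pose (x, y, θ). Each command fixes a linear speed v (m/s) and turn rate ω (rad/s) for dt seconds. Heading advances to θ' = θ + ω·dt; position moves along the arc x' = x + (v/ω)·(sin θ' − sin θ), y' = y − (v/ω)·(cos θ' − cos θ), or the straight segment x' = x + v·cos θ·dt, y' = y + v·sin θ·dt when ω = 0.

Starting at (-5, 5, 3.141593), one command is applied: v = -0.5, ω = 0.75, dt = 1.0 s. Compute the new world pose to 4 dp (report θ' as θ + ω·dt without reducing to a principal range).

θ' = 3.1416 + 0.75·1.0 = 3.8916
R = v/ω = -0.5/0.75 = -0.6667
x' = -5 + -0.6667·(sin 3.8916 − sin 3.1416) = -4.5456
y' = 5 − -0.6667·(cos 3.8916 − cos 3.1416) = 5.1789

(-4.5456, 5.1789, 3.8916)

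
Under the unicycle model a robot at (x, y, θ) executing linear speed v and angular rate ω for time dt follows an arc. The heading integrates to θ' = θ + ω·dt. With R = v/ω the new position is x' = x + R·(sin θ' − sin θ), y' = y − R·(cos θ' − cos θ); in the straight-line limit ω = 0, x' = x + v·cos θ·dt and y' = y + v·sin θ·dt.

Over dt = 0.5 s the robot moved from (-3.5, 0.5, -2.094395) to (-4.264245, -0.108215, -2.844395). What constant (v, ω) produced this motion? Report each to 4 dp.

Δθ = -2.844395 − -2.094395 = -0.750000
ω = Δθ/dt = -0.750000/0.5 = -1.5000
R = Δx/(sin θ' − sin θ) = -1.3333
v = R·ω = -1.3333·-1.5000 = 2.0000

v = 2.0000, ω = -1.5000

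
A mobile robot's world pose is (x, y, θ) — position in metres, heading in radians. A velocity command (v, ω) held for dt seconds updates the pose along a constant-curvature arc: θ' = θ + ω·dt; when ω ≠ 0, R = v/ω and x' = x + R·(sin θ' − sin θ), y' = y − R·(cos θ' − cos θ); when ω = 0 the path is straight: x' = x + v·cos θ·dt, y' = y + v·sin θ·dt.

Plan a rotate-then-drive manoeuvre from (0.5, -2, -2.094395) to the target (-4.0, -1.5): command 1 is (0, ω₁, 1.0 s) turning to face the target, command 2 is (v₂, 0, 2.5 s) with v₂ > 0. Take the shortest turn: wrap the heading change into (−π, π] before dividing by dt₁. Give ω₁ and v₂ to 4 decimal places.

heading to target = atan2(-1.5−-2, -4−0.5) = 3.0309
Δθ = wrap(3.0309 − -2.0944) = -1.1579; ω₁ = Δθ/dt₁ = -1.1579
distance = √((-4−0.5)² + (-1.5−-2)²) = 4.5277; v₂ = distance/dt₂ = 1.8111

ω₁ = -1.1579, v₂ = 1.8111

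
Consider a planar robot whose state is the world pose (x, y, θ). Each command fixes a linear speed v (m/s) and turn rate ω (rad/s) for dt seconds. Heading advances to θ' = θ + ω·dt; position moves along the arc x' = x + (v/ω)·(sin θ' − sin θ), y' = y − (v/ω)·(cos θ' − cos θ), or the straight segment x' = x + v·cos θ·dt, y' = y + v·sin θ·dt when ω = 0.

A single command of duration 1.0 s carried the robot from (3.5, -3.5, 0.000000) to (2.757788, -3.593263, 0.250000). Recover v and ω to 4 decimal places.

Δθ = 0.250000 − 0.000000 = 0.250000
ω = Δθ/dt = 0.250000/1.0 = 0.2500
R = Δx/(sin θ' − sin θ) = -3.0000
v = R·ω = -3.0000·0.2500 = -0.7500

v = -0.7500, ω = 0.2500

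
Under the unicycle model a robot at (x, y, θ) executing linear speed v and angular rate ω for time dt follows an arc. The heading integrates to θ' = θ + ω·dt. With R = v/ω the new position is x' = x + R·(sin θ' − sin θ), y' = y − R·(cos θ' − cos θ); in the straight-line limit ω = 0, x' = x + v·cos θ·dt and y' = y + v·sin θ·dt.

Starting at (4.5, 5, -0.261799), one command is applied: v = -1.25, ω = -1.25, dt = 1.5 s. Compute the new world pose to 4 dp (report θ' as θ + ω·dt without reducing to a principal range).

(3.9148, 6.5022, -2.1368)

θ' = -0.2618 + -1.25·1.5 = -2.1368
R = v/ω = -1.25/-1.25 = 1.0000
x' = 4.5 + 1.0000·(sin -2.1368 − sin -0.2618) = 3.9148
y' = 5 − 1.0000·(cos -2.1368 − cos -0.2618) = 6.5022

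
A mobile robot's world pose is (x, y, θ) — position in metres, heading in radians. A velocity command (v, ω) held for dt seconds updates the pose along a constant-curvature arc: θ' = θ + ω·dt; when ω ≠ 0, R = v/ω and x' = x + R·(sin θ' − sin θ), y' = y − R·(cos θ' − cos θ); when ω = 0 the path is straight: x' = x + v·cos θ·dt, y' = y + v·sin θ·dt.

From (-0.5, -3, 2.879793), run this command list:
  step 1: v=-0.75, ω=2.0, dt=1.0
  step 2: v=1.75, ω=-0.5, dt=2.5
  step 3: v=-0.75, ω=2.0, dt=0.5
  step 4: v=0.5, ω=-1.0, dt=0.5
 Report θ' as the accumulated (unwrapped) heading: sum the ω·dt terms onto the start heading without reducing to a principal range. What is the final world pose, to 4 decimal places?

step 1: θ'=4.8798 (R=-0.3750) → pose (-0.0332, -2.5753, 4.8798)
step 2: θ'=3.6298 (R=-3.5000) → pose (-1.8426, -6.2496, 3.6298)
step 3: θ'=4.6298 (R=-0.3750) → pose (-1.6448, -5.9493, 4.6298)
step 4: θ'=4.1298 (R=-0.5000) → pose (-1.7256, -6.1832, 4.1298)

(-1.7256, -6.1832, 4.1298)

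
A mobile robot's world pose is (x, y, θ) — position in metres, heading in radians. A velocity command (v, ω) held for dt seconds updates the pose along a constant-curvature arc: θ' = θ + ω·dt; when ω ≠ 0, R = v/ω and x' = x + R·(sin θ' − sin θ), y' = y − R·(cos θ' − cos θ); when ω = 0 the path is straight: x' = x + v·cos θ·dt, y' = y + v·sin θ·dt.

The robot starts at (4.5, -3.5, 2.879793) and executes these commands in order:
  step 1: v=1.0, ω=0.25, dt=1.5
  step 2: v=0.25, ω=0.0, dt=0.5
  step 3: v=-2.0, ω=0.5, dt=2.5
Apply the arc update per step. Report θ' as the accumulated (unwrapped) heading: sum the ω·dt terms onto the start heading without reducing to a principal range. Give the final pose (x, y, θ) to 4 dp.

step 1: θ'=3.2548 (R=4.0000) → pose (3.0129, -3.3893, 3.2548)
step 2: θ'=3.2548 (straight) → pose (2.8887, -3.4034, 3.2548)
step 3: θ'=4.5048 (R=-4.0000) → pose (6.3510, -0.2535, 4.5048)

(6.3510, -0.2535, 4.5048)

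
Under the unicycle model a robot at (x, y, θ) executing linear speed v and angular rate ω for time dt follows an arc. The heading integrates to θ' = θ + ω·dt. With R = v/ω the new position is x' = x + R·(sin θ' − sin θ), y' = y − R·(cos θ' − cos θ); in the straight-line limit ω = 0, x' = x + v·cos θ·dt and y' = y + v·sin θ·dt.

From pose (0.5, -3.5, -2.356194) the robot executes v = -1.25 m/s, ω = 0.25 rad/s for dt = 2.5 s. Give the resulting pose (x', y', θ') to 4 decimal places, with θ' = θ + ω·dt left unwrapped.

(1.9003, -0.7630, -1.7312)

θ' = -2.3562 + 0.25·2.5 = -1.7312
R = v/ω = -1.25/0.25 = -5.0000
x' = 0.5 + -5.0000·(sin -1.7312 − sin -2.3562) = 1.9003
y' = -3.5 − -5.0000·(cos -1.7312 − cos -2.3562) = -0.7630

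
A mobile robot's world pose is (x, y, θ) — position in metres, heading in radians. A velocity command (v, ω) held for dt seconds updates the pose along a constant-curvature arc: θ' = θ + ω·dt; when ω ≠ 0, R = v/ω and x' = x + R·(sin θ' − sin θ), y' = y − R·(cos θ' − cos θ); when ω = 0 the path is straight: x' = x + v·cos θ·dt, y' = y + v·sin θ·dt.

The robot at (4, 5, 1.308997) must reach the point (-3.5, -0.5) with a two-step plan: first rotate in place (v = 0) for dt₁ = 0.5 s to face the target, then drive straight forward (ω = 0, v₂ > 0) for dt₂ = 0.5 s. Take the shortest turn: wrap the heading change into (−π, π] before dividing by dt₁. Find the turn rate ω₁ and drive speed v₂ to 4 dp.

heading to target = atan2(-0.5−5, -3.5−4) = -2.5088
Δθ = wrap(-2.5088 − 1.3090) = 2.4653; ω₁ = Δθ/dt₁ = 4.9307
distance = √((-3.5−4)² + (-0.5−5)²) = 9.3005; v₂ = distance/dt₂ = 18.6011

ω₁ = 4.9307, v₂ = 18.6011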